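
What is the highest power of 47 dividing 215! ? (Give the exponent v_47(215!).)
v_47(215!) = 4

Legendre's formula: v_p(n!) = Σ_{k ≥ 1} ⌊n / p^k⌋. For p = 47, n = 215, the terms are:
  ⌊215/47^1⌋ = ⌊215/47⌋ = 4
(the next term ⌊215/47^2⌋ = 0, terminating the sum). Summing: v_47(215!) = 4 = 4.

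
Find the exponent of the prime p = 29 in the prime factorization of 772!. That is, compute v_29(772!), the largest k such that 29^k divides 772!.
v_29(772!) = 26

Legendre's formula: v_p(n!) = Σ_{k ≥ 1} ⌊n / p^k⌋. For p = 29, n = 772, the terms are:
  ⌊772/29^1⌋ = ⌊772/29⌋ = 26
(the next term ⌊772/29^2⌋ = 0, terminating the sum). Summing: v_29(772!) = 26 = 26.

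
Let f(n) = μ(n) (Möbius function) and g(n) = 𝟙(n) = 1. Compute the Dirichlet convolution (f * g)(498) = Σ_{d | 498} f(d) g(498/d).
(μ * 𝟙)(498) = 0

Divisors of 498: [1, 2, 3, 6, 83, 166, 249, 498]. For each d | 498:
  d = 1: μ(1) · 𝟙(498/1) = 1 · 1 = 1
  d = 2: μ(2) · 𝟙(498/2) = -1 · 1 = -1
  d = 3: μ(3) · 𝟙(498/3) = -1 · 1 = -1
  d = 6: μ(6) · 𝟙(498/6) = 1 · 1 = 1
  d = 83: μ(83) · 𝟙(498/83) = -1 · 1 = -1
  d = 166: μ(166) · 𝟙(498/166) = 1 · 1 = 1
  d = 249: μ(249) · 𝟙(498/249) = 1 · 1 = 1
  d = 498: μ(498) · 𝟙(498/498) = -1 · 1 = -1
Summing: (μ * 𝟙)(498) = 1 + -1 + -1 + 1 + -1 + 1 + 1 + -1 = 0.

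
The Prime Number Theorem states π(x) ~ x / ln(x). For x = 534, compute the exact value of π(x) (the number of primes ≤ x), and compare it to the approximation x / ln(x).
π(534) = 99;  x/ln(x) ≈ 85.03;  relative error ≈ 14.11%.

Directly count primes up to 534: π(534) = 99. The PNT approximation gives 534/ln(534) ≈ 534/6.28040 ≈ 85.03. Relative error (π(x) − x/ln(x)) / π(x) ≈ 14.11%; the approximation is known to undercount slightly (Li(x) is a better estimate).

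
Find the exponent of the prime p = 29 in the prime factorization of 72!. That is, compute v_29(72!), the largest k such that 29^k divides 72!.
v_29(72!) = 2

Legendre's formula: v_p(n!) = Σ_{k ≥ 1} ⌊n / p^k⌋. For p = 29, n = 72, the terms are:
  ⌊72/29^1⌋ = ⌊72/29⌋ = 2
(the next term ⌊72/29^2⌋ = 0, terminating the sum). Summing: v_29(72!) = 2 = 2.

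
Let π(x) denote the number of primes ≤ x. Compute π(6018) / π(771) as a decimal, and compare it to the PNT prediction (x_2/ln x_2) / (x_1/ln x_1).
π(6018)/π(771) = 785/136 ≈ 5.7721;  PNT prediction ≈ 5.9624.

π(771) = 136 and π(6018) = 785, so π(6018)/π(771) ≈ 5.7721. The PNT-predicted ratio is (6018/ln(6018)) / (771/ln(771)) ≈ 5.9624. The two agree to within a few percent, as expected.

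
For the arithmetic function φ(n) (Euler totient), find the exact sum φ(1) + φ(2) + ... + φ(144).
Σ_{n ≤ 144} φ(n) = 6330

Compute φ(n) for each 1 ≤ n ≤ 144: φ(1) = 1, φ(2) = 1, φ(3) = 2, φ(4) = 2, φ(5) = 4, φ(6) = 2, φ(7) = 6, φ(8) = 4, φ(9) = 6, φ(10) = 4, φ(11) = 10, φ(12) = 4, φ(13) = 12, φ(14) = 6, φ(15) = 8, φ(16) = 8, φ(17) = 16, φ(18) = 6, φ(19) = 18, φ(20) = 8, φ(21) = 12, φ(22) = 10, φ(23) = 22, φ(24) = 8, φ(25) = 20, φ(26) = 12, φ(27) = 18, φ(28) = 12, φ(29) = 28, φ(30) = 8, φ(31) = 30, φ(32) = 16, φ(33) = 20, φ(34) = 16, φ(35) = 24, φ(36) = 12, φ(37) = 36, φ(38) = 18, φ(39) = 24, φ(40) = 16, φ(41) = 40, φ(42) = 12, φ(43) = 42, φ(44) = 20, φ(45) = 24, φ(46) = 22, φ(47) = 46, φ(48) = 16, φ(49) = 42, φ(50) = 20, φ(51) = 32, φ(52) = 24, φ(53) = 52, φ(54) = 18, φ(55) = 40, φ(56) = 24, φ(57) = 36, φ(58) = 28, φ(59) = 58, φ(60) = 16, φ(61) = 60, φ(62) = 30, φ(63) = 36, φ(64) = 32, φ(65) = 48, φ(66) = 20, φ(67) = 66, φ(68) = 32, φ(69) = 44, φ(70) = 24, φ(71) = 70, φ(72) = 24, φ(73) = 72, φ(74) = 36, φ(75) = 40, φ(76) = 36, φ(77) = 60, φ(78) = 24, φ(79) = 78, φ(80) = 32, φ(81) = 54, φ(82) = 40, φ(83) = 82, φ(84) = 24, φ(85) = 64, φ(86) = 42, φ(87) = 56, φ(88) = 40, φ(89) = 88, φ(90) = 24, φ(91) = 72, φ(92) = 44, φ(93) = 60, φ(94) = 46, φ(95) = 72, φ(96) = 32, φ(97) = 96, φ(98) = 42, φ(99) = 60, φ(100) = 40, φ(101) = 100, φ(102) = 32, φ(103) = 102, φ(104) = 48, φ(105) = 48, φ(106) = 52, φ(107) = 106, φ(108) = 36, φ(109) = 108, φ(110) = 40, φ(111) = 72, φ(112) = 48, φ(113) = 112, φ(114) = 36, φ(115) = 88, φ(116) = 56, φ(117) = 72, φ(118) = 58, φ(119) = 96, φ(120) = 32, φ(121) = 110, φ(122) = 60, φ(123) = 80, φ(124) = 60, φ(125) = 100, φ(126) = 36, φ(127) = 126, φ(128) = 64, φ(129) = 84, φ(130) = 48, φ(131) = 130, φ(132) = 40, φ(133) = 108, φ(134) = 66, φ(135) = 72, φ(136) = 64, φ(137) = 136, φ(138) = 44, φ(139) = 138, φ(140) = 48, φ(141) = 92, φ(142) = 70, φ(143) = 120, φ(144) = 48. Summing all 144 values: 6330. (Average order: Σ_{n ≤ x} φ(n) ~ (3/π²) x². For x = 144, (3/π²)·144² ≈ 6302.99.)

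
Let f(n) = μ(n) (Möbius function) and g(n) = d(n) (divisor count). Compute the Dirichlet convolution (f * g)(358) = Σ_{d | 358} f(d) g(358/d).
(μ * d)(358) = 1

Divisors of 358: [1, 2, 179, 358]. For each d | 358:
  d = 1: μ(1) · d(358/1) = 1 · 4 = 4
  d = 2: μ(2) · d(358/2) = -1 · 2 = -2
  d = 179: μ(179) · d(358/179) = -1 · 2 = -2
  d = 358: μ(358) · d(358/358) = 1 · 1 = 1
Summing: (μ * d)(358) = 4 + -2 + -2 + 1 = 1.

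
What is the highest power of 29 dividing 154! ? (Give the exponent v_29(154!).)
v_29(154!) = 5

Legendre's formula: v_p(n!) = Σ_{k ≥ 1} ⌊n / p^k⌋. For p = 29, n = 154, the terms are:
  ⌊154/29^1⌋ = ⌊154/29⌋ = 5
(the next term ⌊154/29^2⌋ = 0, terminating the sum). Summing: v_29(154!) = 5 = 5.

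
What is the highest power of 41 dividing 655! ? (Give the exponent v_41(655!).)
v_41(655!) = 15

Legendre's formula: v_p(n!) = Σ_{k ≥ 1} ⌊n / p^k⌋. For p = 41, n = 655, the terms are:
  ⌊655/41^1⌋ = ⌊655/41⌋ = 15
(the next term ⌊655/41^2⌋ = 0, terminating the sum). Summing: v_41(655!) = 15 = 15.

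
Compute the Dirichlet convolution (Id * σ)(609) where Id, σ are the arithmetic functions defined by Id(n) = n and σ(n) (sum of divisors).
(Id * σ)(609) = 6195

Divisors of 609: [1, 3, 7, 21, 29, 87, 203, 609]. For each d | 609:
  d = 1: Id(1) · σ(609/1) = 1 · 960 = 960
  d = 3: Id(3) · σ(609/3) = 3 · 240 = 720
  d = 7: Id(7) · σ(609/7) = 7 · 120 = 840
  d = 21: Id(21) · σ(609/21) = 21 · 30 = 630
  d = 29: Id(29) · σ(609/29) = 29 · 32 = 928
  d = 87: Id(87) · σ(609/87) = 87 · 8 = 696
  d = 203: Id(203) · σ(609/203) = 203 · 4 = 812
  d = 609: Id(609) · σ(609/609) = 609 · 1 = 609
Summing: (Id * σ)(609) = 960 + 720 + 840 + 630 + 928 + 696 + 812 + 609 = 6195.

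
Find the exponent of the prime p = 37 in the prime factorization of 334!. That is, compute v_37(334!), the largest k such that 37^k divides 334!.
v_37(334!) = 9

Legendre's formula: v_p(n!) = Σ_{k ≥ 1} ⌊n / p^k⌋. For p = 37, n = 334, the terms are:
  ⌊334/37^1⌋ = ⌊334/37⌋ = 9
(the next term ⌊334/37^2⌋ = 0, terminating the sum). Summing: v_37(334!) = 9 = 9.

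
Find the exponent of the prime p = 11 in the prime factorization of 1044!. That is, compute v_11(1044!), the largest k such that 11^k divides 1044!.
v_11(1044!) = 102

Legendre's formula: v_p(n!) = Σ_{k ≥ 1} ⌊n / p^k⌋. For p = 11, n = 1044, the terms are:
  ⌊1044/11^1⌋ = ⌊1044/11⌋ = 94
  ⌊1044/11^2⌋ = ⌊1044/121⌋ = 8
(the next term ⌊1044/11^3⌋ = 0, terminating the sum). Summing: v_11(1044!) = 94 + 8 = 102.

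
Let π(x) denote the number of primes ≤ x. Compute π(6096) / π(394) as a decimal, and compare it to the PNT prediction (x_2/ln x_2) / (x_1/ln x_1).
π(6096)/π(394) = 795/77 ≈ 10.3247;  PNT prediction ≈ 10.6096.

π(394) = 77 and π(6096) = 795, so π(6096)/π(394) ≈ 10.3247. The PNT-predicted ratio is (6096/ln(6096)) / (394/ln(394)) ≈ 10.6096. The two agree to within a few percent, as expected.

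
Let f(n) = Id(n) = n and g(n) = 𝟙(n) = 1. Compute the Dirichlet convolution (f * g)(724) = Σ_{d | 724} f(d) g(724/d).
(Id * 𝟙)(724) = 1274

Divisors of 724: [1, 2, 4, 181, 362, 724]. For each d | 724:
  d = 1: Id(1) · 𝟙(724/1) = 1 · 1 = 1
  d = 2: Id(2) · 𝟙(724/2) = 2 · 1 = 2
  d = 4: Id(4) · 𝟙(724/4) = 4 · 1 = 4
  d = 181: Id(181) · 𝟙(724/181) = 181 · 1 = 181
  d = 362: Id(362) · 𝟙(724/362) = 362 · 1 = 362
  d = 724: Id(724) · 𝟙(724/724) = 724 · 1 = 724
Summing: (Id * 𝟙)(724) = 1 + 2 + 4 + 181 + 362 + 724 = 1274.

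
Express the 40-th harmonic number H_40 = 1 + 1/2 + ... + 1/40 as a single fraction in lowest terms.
H_40 = 2078178381193813/485721041551200

Direct summation: H_40 = 1 + 1/2 + ... + 1/40. The least common denominator is lcm(1, ..., 40) = 5342931457063200; over this denominator the numerator is 5342931457063200 + 2671465728531600 + 1780977152354400 + 1335732864265800 + 1068586291412640 + 890488576177200 + 763275922437600 + 667866432132900 + 593659050784800 + 534293145706320 + 485721041551200 + 445244288088600 + 410994727466400 + 381637961218800 + 356195430470880 + 333933216066450 + 314290085709600 + 296829525392400 + 281206918792800 + 267146572853160 + 254425307479200 + 242860520775600 + 232301367698400 + 222622144044300 + 213717258282528 + 205497363733200 + 197886350261600 + 190818980609400 + 184239015760800 + 178097715235440 + 172352627647200 + 166966608033225 + 161907013850400 + 157145042854800 + 152655184487520 + 148414762696200 + 144403552893600 + 140603459396400 + 136998242488800 + 133573286426580 = 22859962193131943, so H_40 = 22859962193131943/5342931457063200; reducing by gcd(22859962193131943, 5342931457063200) = 11 gives 2078178381193813/485721041551200 ≈ 4.27854. (The PNT-adjacent estimate ln(40) + γ ≈ 4.26610 matches within O(1/n).)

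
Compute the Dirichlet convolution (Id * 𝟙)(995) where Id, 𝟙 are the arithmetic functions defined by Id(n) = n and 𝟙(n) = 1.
(Id * 𝟙)(995) = 1200

Divisors of 995: [1, 5, 199, 995]. For each d | 995:
  d = 1: Id(1) · 𝟙(995/1) = 1 · 1 = 1
  d = 5: Id(5) · 𝟙(995/5) = 5 · 1 = 5
  d = 199: Id(199) · 𝟙(995/199) = 199 · 1 = 199
  d = 995: Id(995) · 𝟙(995/995) = 995 · 1 = 995
Summing: (Id * 𝟙)(995) = 1 + 5 + 199 + 995 = 1200.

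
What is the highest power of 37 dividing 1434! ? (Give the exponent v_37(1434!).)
v_37(1434!) = 39

Legendre's formula: v_p(n!) = Σ_{k ≥ 1} ⌊n / p^k⌋. For p = 37, n = 1434, the terms are:
  ⌊1434/37^1⌋ = ⌊1434/37⌋ = 38
  ⌊1434/37^2⌋ = ⌊1434/1369⌋ = 1
(the next term ⌊1434/37^3⌋ = 0, terminating the sum). Summing: v_37(1434!) = 38 + 1 = 39.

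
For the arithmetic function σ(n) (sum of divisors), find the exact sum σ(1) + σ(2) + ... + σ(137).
Σ_{n ≤ 137} σ(n) = 15443

Compute σ(n) for each 1 ≤ n ≤ 137: σ(1) = 1, σ(2) = 3, σ(3) = 4, σ(4) = 7, σ(5) = 6, σ(6) = 12, σ(7) = 8, σ(8) = 15, σ(9) = 13, σ(10) = 18, σ(11) = 12, σ(12) = 28, σ(13) = 14, σ(14) = 24, σ(15) = 24, σ(16) = 31, σ(17) = 18, σ(18) = 39, σ(19) = 20, σ(20) = 42, σ(21) = 32, σ(22) = 36, σ(23) = 24, σ(24) = 60, σ(25) = 31, σ(26) = 42, σ(27) = 40, σ(28) = 56, σ(29) = 30, σ(30) = 72, σ(31) = 32, σ(32) = 63, σ(33) = 48, σ(34) = 54, σ(35) = 48, σ(36) = 91, σ(37) = 38, σ(38) = 60, σ(39) = 56, σ(40) = 90, σ(41) = 42, σ(42) = 96, σ(43) = 44, σ(44) = 84, σ(45) = 78, σ(46) = 72, σ(47) = 48, σ(48) = 124, σ(49) = 57, σ(50) = 93, σ(51) = 72, σ(52) = 98, σ(53) = 54, σ(54) = 120, σ(55) = 72, σ(56) = 120, σ(57) = 80, σ(58) = 90, σ(59) = 60, σ(60) = 168, σ(61) = 62, σ(62) = 96, σ(63) = 104, σ(64) = 127, σ(65) = 84, σ(66) = 144, σ(67) = 68, σ(68) = 126, σ(69) = 96, σ(70) = 144, σ(71) = 72, σ(72) = 195, σ(73) = 74, σ(74) = 114, σ(75) = 124, σ(76) = 140, σ(77) = 96, σ(78) = 168, σ(79) = 80, σ(80) = 186, σ(81) = 121, σ(82) = 126, σ(83) = 84, σ(84) = 224, σ(85) = 108, σ(86) = 132, σ(87) = 120, σ(88) = 180, σ(89) = 90, σ(90) = 234, σ(91) = 112, σ(92) = 168, σ(93) = 128, σ(94) = 144, σ(95) = 120, σ(96) = 252, σ(97) = 98, σ(98) = 171, σ(99) = 156, σ(100) = 217, σ(101) = 102, σ(102) = 216, σ(103) = 104, σ(104) = 210, σ(105) = 192, σ(106) = 162, σ(107) = 108, σ(108) = 280, σ(109) = 110, σ(110) = 216, σ(111) = 152, σ(112) = 248, σ(113) = 114, σ(114) = 240, σ(115) = 144, σ(116) = 210, σ(117) = 182, σ(118) = 180, σ(119) = 144, σ(120) = 360, σ(121) = 133, σ(122) = 186, σ(123) = 168, σ(124) = 224, σ(125) = 156, σ(126) = 312, σ(127) = 128, σ(128) = 255, σ(129) = 176, σ(130) = 252, σ(131) = 132, σ(132) = 336, σ(133) = 160, σ(134) = 204, σ(135) = 240, σ(136) = 270, σ(137) = 138. Summing all 137 values: 15443. (Average order: Σ_{n ≤ x} σ(n) ~ (π²/12) x². For x = 137, (π²/12)·137² ≈ 15436.88.)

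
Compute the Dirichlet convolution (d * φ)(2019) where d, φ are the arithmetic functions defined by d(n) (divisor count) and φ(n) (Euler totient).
(d * φ)(2019) = 2696

Divisors of 2019: [1, 3, 673, 2019]. For each d | 2019:
  d = 1: d(1) · φ(2019/1) = 1 · 1344 = 1344
  d = 3: d(3) · φ(2019/3) = 2 · 672 = 1344
  d = 673: d(673) · φ(2019/673) = 2 · 2 = 4
  d = 2019: d(2019) · φ(2019/2019) = 4 · 1 = 4
Summing: (d * φ)(2019) = 1344 + 1344 + 4 + 4 = 2696.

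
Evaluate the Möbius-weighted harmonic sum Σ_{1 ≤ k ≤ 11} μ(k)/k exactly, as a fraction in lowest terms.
Σ μ(k)/k = -1/2310

Values of μ(k) for 1 ≤ k ≤ 11: μ(1) = 1, μ(2) = -1, μ(3) = -1, μ(5) = -1, μ(6) = 1, μ(7) = -1, μ(10) = 1, μ(11) = -1, with μ = 0 on non-squarefree integers. Summing μ(k)/k for k where μ(k) ≠ 0 gives -1/2310 ≈ -0.0004. (PNT ⟺ this sum → 0 as n → ∞.)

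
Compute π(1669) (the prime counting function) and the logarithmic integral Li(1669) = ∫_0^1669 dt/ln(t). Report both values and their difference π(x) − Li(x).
π(1669) = 263;  Li(1669) ≈ 270.75;  π(x) − Li(x) ≈ -7.75.

Direct count of primes ≤ 1669 gives π(1669) = 263. Numerical evaluation of the logarithmic integral gives Li(1669) ≈ 270.75. The difference π(x) − Li(x) ≈ -7.75 is typically negative for small/moderate x (Li(x) overestimates), though Littlewood's theorem shows this sign changes infinitely often.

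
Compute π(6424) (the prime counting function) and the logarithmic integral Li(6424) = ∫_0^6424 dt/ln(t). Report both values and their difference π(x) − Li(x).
π(6424) = 835;  Li(6424) ≈ 848.96;  π(x) − Li(x) ≈ -13.96.

Direct count of primes ≤ 6424 gives π(6424) = 835. Numerical evaluation of the logarithmic integral gives Li(6424) ≈ 848.96. The difference π(x) − Li(x) ≈ -13.96 is typically negative for small/moderate x (Li(x) overestimates), though Littlewood's theorem shows this sign changes infinitely often.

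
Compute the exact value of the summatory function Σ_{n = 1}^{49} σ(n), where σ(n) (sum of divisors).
Σ_{n ≤ 49} σ(n) = 1987

Compute σ(n) for each 1 ≤ n ≤ 49: σ(1) = 1, σ(2) = 3, σ(3) = 4, σ(4) = 7, σ(5) = 6, σ(6) = 12, σ(7) = 8, σ(8) = 15, σ(9) = 13, σ(10) = 18, σ(11) = 12, σ(12) = 28, σ(13) = 14, σ(14) = 24, σ(15) = 24, σ(16) = 31, σ(17) = 18, σ(18) = 39, σ(19) = 20, σ(20) = 42, σ(21) = 32, σ(22) = 36, σ(23) = 24, σ(24) = 60, σ(25) = 31, σ(26) = 42, σ(27) = 40, σ(28) = 56, σ(29) = 30, σ(30) = 72, σ(31) = 32, σ(32) = 63, σ(33) = 48, σ(34) = 54, σ(35) = 48, σ(36) = 91, σ(37) = 38, σ(38) = 60, σ(39) = 56, σ(40) = 90, σ(41) = 42, σ(42) = 96, σ(43) = 44, σ(44) = 84, σ(45) = 78, σ(46) = 72, σ(47) = 48, σ(48) = 124, σ(49) = 57. Summing all 49 values: 1987. (Average order: Σ_{n ≤ x} σ(n) ~ (π²/12) x². For x = 49, (π²/12)·49² ≈ 1974.74.)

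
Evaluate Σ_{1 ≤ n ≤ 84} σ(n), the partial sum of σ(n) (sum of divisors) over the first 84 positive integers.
Σ_{n ≤ 84} σ(n) = 5869

Compute σ(n) for each 1 ≤ n ≤ 84: σ(1) = 1, σ(2) = 3, σ(3) = 4, σ(4) = 7, σ(5) = 6, σ(6) = 12, σ(7) = 8, σ(8) = 15, σ(9) = 13, σ(10) = 18, σ(11) = 12, σ(12) = 28, σ(13) = 14, σ(14) = 24, σ(15) = 24, σ(16) = 31, σ(17) = 18, σ(18) = 39, σ(19) = 20, σ(20) = 42, σ(21) = 32, σ(22) = 36, σ(23) = 24, σ(24) = 60, σ(25) = 31, σ(26) = 42, σ(27) = 40, σ(28) = 56, σ(29) = 30, σ(30) = 72, σ(31) = 32, σ(32) = 63, σ(33) = 48, σ(34) = 54, σ(35) = 48, σ(36) = 91, σ(37) = 38, σ(38) = 60, σ(39) = 56, σ(40) = 90, σ(41) = 42, σ(42) = 96, σ(43) = 44, σ(44) = 84, σ(45) = 78, σ(46) = 72, σ(47) = 48, σ(48) = 124, σ(49) = 57, σ(50) = 93, σ(51) = 72, σ(52) = 98, σ(53) = 54, σ(54) = 120, σ(55) = 72, σ(56) = 120, σ(57) = 80, σ(58) = 90, σ(59) = 60, σ(60) = 168, σ(61) = 62, σ(62) = 96, σ(63) = 104, σ(64) = 127, σ(65) = 84, σ(66) = 144, σ(67) = 68, σ(68) = 126, σ(69) = 96, σ(70) = 144, σ(71) = 72, σ(72) = 195, σ(73) = 74, σ(74) = 114, σ(75) = 124, σ(76) = 140, σ(77) = 96, σ(78) = 168, σ(79) = 80, σ(80) = 186, σ(81) = 121, σ(82) = 126, σ(83) = 84, σ(84) = 224. Summing all 84 values: 5869. (Average order: Σ_{n ≤ x} σ(n) ~ (π²/12) x². For x = 84, (π²/12)·84² ≈ 5803.33.)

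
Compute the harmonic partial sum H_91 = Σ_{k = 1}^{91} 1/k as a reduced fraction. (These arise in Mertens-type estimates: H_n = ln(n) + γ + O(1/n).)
H_91 = 3661081314759399341652108474601318124261/718766754945489455304472257065075294400

Direct summation: H_91 = 1 + 1/2 + ... + 1/91. The least common denominator is lcm(1, ..., 91) = 718766754945489455304472257065075294400; over this denominator the numerator is 718766754945489455304472257065075294400 + 359383377472744727652236128532537647200 + 239588918315163151768157419021691764800 + 179691688736372363826118064266268823600 + 143753350989097891060894451413015058880 + 119794459157581575884078709510845882400 + 102680964992212779329210322437867899200 + 89845844368186181913059032133134411800 + 79862972771721050589385806340563921600 + 71876675494548945530447225706507529440 + 65342432267771768664042932460461390400 + 59897229578790787942039354755422941200 + 55289750380422265792651712081928868800 + 51340482496106389664605161218933949600 + 47917783663032630353631483804338352960 + 44922922184093090956529516066567205900 + 42280397349734673841439544533239723200 + 39931486385860525294692903170281960800 + 37829829207657339752866960898161857600 + 35938337747274472765223612853253764720 + 34226988330737593109736774145955966400 + 32671216133885884332021466230230695200 + 31250728475890845882803141611525012800 + 29948614789395393971019677377711470600 + 28750670197819578212178890282603011776 + 27644875190211132896325856040964434400 + 26620990923907016863128602113521307200 + 25670241248053194832302580609466974800 + 24785060515361705355326629553968113600 + 23958891831516315176815741902169176480 + 23186024353080305009821685711776622400 + 22461461092046545478264758033283602950 + 21780810755923922888014310820153796800 + 21140198674867336920719772266619861600 + 20536192998442555865842064487573579840 + 19965743192930262647346451585140980400 + 19426128512040255548769520461218251200 + 18914914603828669876433480449080928800 + 18429916793474088597550570693976289600 + 17969168873637236382611806426626882360 + 17530896462085108665962737977196958400 + 17113494165368796554868387072977983200 + 16715505928964871053592378071280820800 + 16335608066942942166010733115115347600 + 15972594554344210117877161268112784320 + 15625364237945422941401570805762506400 + 15292909679691265006478133129044155200 + 14974307394697696985509838688855735300 + 14668709284601825618458617491123985600 + 14375335098909789106089445141301505888 + 14093465783244891280479848177746574400 + 13822437595105566448162928020482217200 + 13561636885763951986876835038963684800 + 13310495461953508431564301056760653600 + 13068486453554353732808586492092278080 + 12835120624026597416151290304733487400 + 12609943069219113250955653632720619200 + 12392530257680852677663314776984056800 + 12182487371957448394991055204492801600 + 11979445915758157588407870951084588240 + 11783061556483433693515938640411070400 + 11593012176540152504910842855888311200 + 11408996110245864369912258048651988800 + 11230730546023272739132379016641801475 + 11057950076084453158530342416385773760 + 10890405377961961444007155410076898400 + 10727862014111782914992123239777243200 + 10570099337433668460359886133309930800 + 10416909491963615294267713870508337600 + 10268096499221277932921032243786789920 + 10123475421767457116964397986832046400 + 9982871596465131323673225792570490200 + 9846119930760129524718798041987332800 + 9713064256020127774384760230609125600 + 9583556732606526070726296760867670592 + 9457457301914334938216740224540464400 + 9334633181110252666291847494351627200 + 9214958396737044298775285346988144800 + 9098313353740372851955345026140193600 + 8984584436818618191305903213313441180 + 8873663641302338954376200704507102400 + 8765448231042554332981368988598479200 + 8659840421029993437403280205603316800 + 8556747082684398277434193536488991600 + 8456079469946934768287908906647944640 + 8357752964482435526796189035640410400 + 8261686838453901785108876517989371200 + 8167804033471471083005366557557673800 + 8076030954443701744994070304101969600 + 7986297277172105058938580634056392160 + 7898535768631752256093101725989838400 = 3661081314759399341652108474601318124261, so H_91 = 3661081314759399341652108474601318124261/718766754945489455304472257065075294400 (already in lowest terms) ≈ 5.09356. (The PNT-adjacent estimate ln(91) + γ ≈ 5.08808 matches within O(1/n).)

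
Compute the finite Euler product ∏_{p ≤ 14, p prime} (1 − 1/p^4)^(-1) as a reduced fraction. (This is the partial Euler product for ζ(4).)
∏ = 11033033011/10194124800

The primes p ≤ 14 are [2, 3, 5, 7, 11, 13]. For each prime, (1 − 1/p^4)^(-1) = p^4 / (p^4 − 1). The product is (1 − 1/2^4)^(-1), (1 − 1/3^4)^(-1), (1 − 1/5^4)^(-1), (1 − 1/7^4)^(-1), (1 − 1/11^4)^(-1), (1 − 1/13^4)^(-1) = ∏ p^4 / (p^4 − 1) = 11033033011/10194124800.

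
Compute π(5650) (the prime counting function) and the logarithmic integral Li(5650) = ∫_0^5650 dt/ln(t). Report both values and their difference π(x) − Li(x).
π(5650) = 742;  Li(5650) ≈ 760.04;  π(x) − Li(x) ≈ -18.04.

Direct count of primes ≤ 5650 gives π(5650) = 742. Numerical evaluation of the logarithmic integral gives Li(5650) ≈ 760.04. The difference π(x) − Li(x) ≈ -18.04 is typically negative for small/moderate x (Li(x) overestimates), though Littlewood's theorem shows this sign changes infinitely often.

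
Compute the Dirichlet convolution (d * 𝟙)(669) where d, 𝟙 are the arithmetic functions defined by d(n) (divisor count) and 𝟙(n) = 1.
(d * 𝟙)(669) = 9

Divisors of 669: [1, 3, 223, 669]. For each d | 669:
  d = 1: d(1) · 𝟙(669/1) = 1 · 1 = 1
  d = 3: d(3) · 𝟙(669/3) = 2 · 1 = 2
  d = 223: d(223) · 𝟙(669/223) = 2 · 1 = 2
  d = 669: d(669) · 𝟙(669/669) = 4 · 1 = 4
Summing: (d * 𝟙)(669) = 1 + 2 + 2 + 4 = 9.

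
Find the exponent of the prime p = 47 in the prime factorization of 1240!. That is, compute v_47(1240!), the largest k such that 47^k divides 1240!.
v_47(1240!) = 26

Legendre's formula: v_p(n!) = Σ_{k ≥ 1} ⌊n / p^k⌋. For p = 47, n = 1240, the terms are:
  ⌊1240/47^1⌋ = ⌊1240/47⌋ = 26
(the next term ⌊1240/47^2⌋ = 0, terminating the sum). Summing: v_47(1240!) = 26 = 26.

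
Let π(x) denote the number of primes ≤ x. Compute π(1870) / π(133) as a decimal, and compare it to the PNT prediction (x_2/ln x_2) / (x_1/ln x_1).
π(1870)/π(133) = 285/32 ≈ 8.9062;  PNT prediction ≈ 9.1269.

π(133) = 32 and π(1870) = 285, so π(1870)/π(133) ≈ 8.9062. The PNT-predicted ratio is (1870/ln(1870)) / (133/ln(133)) ≈ 9.1269. The two agree to within a few percent, as expected.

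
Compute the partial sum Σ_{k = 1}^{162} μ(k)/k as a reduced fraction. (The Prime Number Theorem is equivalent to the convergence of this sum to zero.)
Σ μ(k)/k = 674117532155663976794637693297075629210667954252961166216521/35375166993717494840635767087951744212057570647889977422429870

Values of μ(k) for 1 ≤ k ≤ 162: μ(1) = 1, μ(2) = -1, μ(3) = -1, μ(5) = -1, μ(6) = 1, μ(7) = -1, μ(10) = 1, μ(11) = -1, μ(13) = -1, μ(14) = 1, μ(15) = 1, μ(17) = -1, μ(19) = -1, μ(21) = 1, μ(22) = 1, μ(23) = -1, μ(26) = 1, μ(29) = -1, μ(30) = -1, μ(31) = -1, μ(33) = 1, μ(34) = 1, μ(35) = 1, μ(37) = -1, μ(38) = 1, μ(39) = 1, μ(41) = -1, μ(42) = -1, μ(43) = -1, μ(46) = 1, μ(47) = -1, μ(51) = 1, μ(53) = -1, μ(55) = 1, μ(57) = 1, μ(58) = 1, μ(59) = -1, μ(61) = -1, μ(62) = 1, μ(65) = 1, μ(66) = -1, μ(67) = -1, μ(69) = 1, μ(70) = -1, μ(71) = -1, μ(73) = -1, μ(74) = 1, μ(77) = 1, μ(78) = -1, μ(79) = -1, μ(82) = 1, μ(83) = -1, μ(85) = 1, μ(86) = 1, μ(87) = 1, μ(89) = -1, μ(91) = 1, μ(93) = 1, μ(94) = 1, μ(95) = 1, μ(97) = -1, μ(101) = -1, μ(102) = -1, μ(103) = -1, μ(105) = -1, μ(106) = 1, μ(107) = -1, μ(109) = -1, μ(110) = -1, μ(111) = 1, μ(113) = -1, μ(114) = -1, μ(115) = 1, μ(118) = 1, μ(119) = 1, μ(122) = 1, μ(123) = 1, μ(127) = -1, μ(129) = 1, μ(130) = -1, μ(131) = -1, μ(133) = 1, μ(134) = 1, μ(137) = -1, μ(138) = -1, μ(139) = -1, μ(141) = 1, μ(142) = 1, μ(143) = 1, μ(145) = 1, μ(146) = 1, μ(149) = -1, μ(151) = -1, μ(154) = -1, μ(155) = 1, μ(157) = -1, μ(158) = 1, μ(159) = 1, μ(161) = 1, with μ = 0 on non-squarefree integers. Summing μ(k)/k for k where μ(k) ≠ 0 gives 674117532155663976794637693297075629210667954252961166216521/35375166993717494840635767087951744212057570647889977422429870 ≈ 0.0191. (PNT ⟺ this sum → 0 as n → ∞.)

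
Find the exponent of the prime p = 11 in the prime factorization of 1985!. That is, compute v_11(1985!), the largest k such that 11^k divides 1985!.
v_11(1985!) = 197

Legendre's formula: v_p(n!) = Σ_{k ≥ 1} ⌊n / p^k⌋. For p = 11, n = 1985, the terms are:
  ⌊1985/11^1⌋ = ⌊1985/11⌋ = 180
  ⌊1985/11^2⌋ = ⌊1985/121⌋ = 16
  ⌊1985/11^3⌋ = ⌊1985/1331⌋ = 1
(the next term ⌊1985/11^4⌋ = 0, terminating the sum). Summing: v_11(1985!) = 180 + 16 + 1 = 197.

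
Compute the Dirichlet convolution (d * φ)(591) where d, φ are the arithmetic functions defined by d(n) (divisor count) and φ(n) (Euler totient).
(d * φ)(591) = 792

Divisors of 591: [1, 3, 197, 591]. For each d | 591:
  d = 1: d(1) · φ(591/1) = 1 · 392 = 392
  d = 3: d(3) · φ(591/3) = 2 · 196 = 392
  d = 197: d(197) · φ(591/197) = 2 · 2 = 4
  d = 591: d(591) · φ(591/591) = 4 · 1 = 4
Summing: (d * φ)(591) = 392 + 392 + 4 + 4 = 792.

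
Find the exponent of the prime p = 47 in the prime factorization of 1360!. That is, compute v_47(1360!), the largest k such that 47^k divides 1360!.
v_47(1360!) = 28

Legendre's formula: v_p(n!) = Σ_{k ≥ 1} ⌊n / p^k⌋. For p = 47, n = 1360, the terms are:
  ⌊1360/47^1⌋ = ⌊1360/47⌋ = 28
(the next term ⌊1360/47^2⌋ = 0, terminating the sum). Summing: v_47(1360!) = 28 = 28.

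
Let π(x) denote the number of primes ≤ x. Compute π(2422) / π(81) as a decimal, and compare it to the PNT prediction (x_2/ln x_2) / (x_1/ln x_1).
π(2422)/π(81) = 359/22 ≈ 16.3182;  PNT prediction ≈ 16.8626.

π(81) = 22 and π(2422) = 359, so π(2422)/π(81) ≈ 16.3182. The PNT-predicted ratio is (2422/ln(2422)) / (81/ln(81)) ≈ 16.8626. The two agree to within a few percent, as expected.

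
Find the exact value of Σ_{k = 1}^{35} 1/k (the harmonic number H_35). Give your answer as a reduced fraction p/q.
H_35 = 54437269998109/13127595717600

Direct summation: H_35 = 1 + 1/2 + ... + 1/35. The least common denominator is lcm(1, ..., 35) = 144403552893600; over this denominator the numerator is 144403552893600 + 72201776446800 + 48134517631200 + 36100888223400 + 28880710578720 + 24067258815600 + 20629078984800 + 18050444111700 + 16044839210400 + 14440355289360 + 13127595717600 + 12033629407800 + 11107965607200 + 10314539492400 + 9626903526240 + 9025222055850 + 8494326640800 + 8022419605200 + 7600186994400 + 7220177644680 + 6876359661600 + 6563797858800 + 6278415343200 + 6016814703900 + 5776142115744 + 5553982803600 + 5348279736800 + 5157269746200 + 4979432858400 + 4813451763120 + 4658179125600 + 4512611027925 + 4375865239200 + 4247163320400 + 4125815796960 = 598809969979199, so H_35 = 598809969979199/144403552893600; reducing by gcd(598809969979199, 144403552893600) = 11 gives 54437269998109/13127595717600 ≈ 4.14678. (The PNT-adjacent estimate ln(35) + γ ≈ 4.13256 matches within O(1/n).)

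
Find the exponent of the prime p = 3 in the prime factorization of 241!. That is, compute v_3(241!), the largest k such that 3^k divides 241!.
v_3(241!) = 116

Legendre's formula: v_p(n!) = Σ_{k ≥ 1} ⌊n / p^k⌋. For p = 3, n = 241, the terms are:
  ⌊241/3^1⌋ = ⌊241/3⌋ = 80
  ⌊241/3^2⌋ = ⌊241/9⌋ = 26
  ⌊241/3^3⌋ = ⌊241/27⌋ = 8
  ⌊241/3^4⌋ = ⌊241/81⌋ = 2
(the next term ⌊241/3^5⌋ = 0, terminating the sum). Summing: v_3(241!) = 80 + 26 + 8 + 2 = 116.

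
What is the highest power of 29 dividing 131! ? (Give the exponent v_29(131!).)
v_29(131!) = 4

Legendre's formula: v_p(n!) = Σ_{k ≥ 1} ⌊n / p^k⌋. For p = 29, n = 131, the terms are:
  ⌊131/29^1⌋ = ⌊131/29⌋ = 4
(the next term ⌊131/29^2⌋ = 0, terminating the sum). Summing: v_29(131!) = 4 = 4.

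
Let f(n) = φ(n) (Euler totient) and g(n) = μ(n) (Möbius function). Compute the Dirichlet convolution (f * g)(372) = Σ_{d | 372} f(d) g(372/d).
(φ * μ)(372) = 29

Divisors of 372: [1, 2, 3, 4, 6, 12, 31, 62, 93, 124, 186, 372]. For each d | 372:
  d = 1: φ(1) · μ(372/1) = 1 · 0 = 0
  d = 2: φ(2) · μ(372/2) = 1 · -1 = -1
  d = 3: φ(3) · μ(372/3) = 2 · 0 = 0
  d = 4: φ(4) · μ(372/4) = 2 · 1 = 2
  d = 6: φ(6) · μ(372/6) = 2 · 1 = 2
  d = 12: φ(12) · μ(372/12) = 4 · -1 = -4
  d = 31: φ(31) · μ(372/31) = 30 · 0 = 0
  d = 62: φ(62) · μ(372/62) = 30 · 1 = 30
  d = 93: φ(93) · μ(372/93) = 60 · 0 = 0
  d = 124: φ(124) · μ(372/124) = 60 · -1 = -60
  d = 186: φ(186) · μ(372/186) = 60 · -1 = -60
  d = 372: φ(372) · μ(372/372) = 120 · 1 = 120
Summing: (φ * μ)(372) = 0 + -1 + 0 + 2 + 2 + -4 + 0 + 30 + 0 + -60 + -60 + 120 = 29.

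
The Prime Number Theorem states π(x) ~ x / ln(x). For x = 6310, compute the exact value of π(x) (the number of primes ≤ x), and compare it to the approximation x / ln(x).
π(6310) = 820;  x/ln(x) ≈ 721.15;  relative error ≈ 12.05%.

Directly count primes up to 6310: π(6310) = 820. The PNT approximation gives 6310/ln(6310) ≈ 6310/8.74989 ≈ 721.15. Relative error (π(x) − x/ln(x)) / π(x) ≈ 12.05%; the approximation is known to undercount slightly (Li(x) is a better estimate).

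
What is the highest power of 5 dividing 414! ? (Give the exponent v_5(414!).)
v_5(414!) = 101

Legendre's formula: v_p(n!) = Σ_{k ≥ 1} ⌊n / p^k⌋. For p = 5, n = 414, the terms are:
  ⌊414/5^1⌋ = ⌊414/5⌋ = 82
  ⌊414/5^2⌋ = ⌊414/25⌋ = 16
  ⌊414/5^3⌋ = ⌊414/125⌋ = 3
(the next term ⌊414/5^4⌋ = 0, terminating the sum). Summing: v_5(414!) = 82 + 16 + 3 = 101.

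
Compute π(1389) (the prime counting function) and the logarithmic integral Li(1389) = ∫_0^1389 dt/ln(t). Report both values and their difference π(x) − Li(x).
π(1389) = 221;  Li(1389) ≈ 232.56;  π(x) − Li(x) ≈ -11.56.

Direct count of primes ≤ 1389 gives π(1389) = 221. Numerical evaluation of the logarithmic integral gives Li(1389) ≈ 232.56. The difference π(x) − Li(x) ≈ -11.56 is typically negative for small/moderate x (Li(x) overestimates), though Littlewood's theorem shows this sign changes infinitely often.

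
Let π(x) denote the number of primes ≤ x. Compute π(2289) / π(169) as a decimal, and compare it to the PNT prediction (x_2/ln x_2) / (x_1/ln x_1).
π(2289)/π(169) = 340/39 ≈ 8.7179;  PNT prediction ≈ 8.9817.

π(169) = 39 and π(2289) = 340, so π(2289)/π(169) ≈ 8.7179. The PNT-predicted ratio is (2289/ln(2289)) / (169/ln(169)) ≈ 8.9817. The two agree to within a few percent, as expected.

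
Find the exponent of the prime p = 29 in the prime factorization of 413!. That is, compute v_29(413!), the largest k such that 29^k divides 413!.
v_29(413!) = 14

Legendre's formula: v_p(n!) = Σ_{k ≥ 1} ⌊n / p^k⌋. For p = 29, n = 413, the terms are:
  ⌊413/29^1⌋ = ⌊413/29⌋ = 14
(the next term ⌊413/29^2⌋ = 0, terminating the sum). Summing: v_29(413!) = 14 = 14.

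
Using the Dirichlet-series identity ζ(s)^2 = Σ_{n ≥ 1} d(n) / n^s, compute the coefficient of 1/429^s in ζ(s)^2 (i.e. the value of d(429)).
d(429) = 8

ζ(s)^2 = (Σ 1/m^s)(Σ 1/k^s). The coefficient of 1/n^s in the product is the number of ordered pairs (m, k) with mk = n, which equals d(n). For n = 429, divisors are [1, 3, 11, 13, 33, 39, 143, 429], so d(429) = 8.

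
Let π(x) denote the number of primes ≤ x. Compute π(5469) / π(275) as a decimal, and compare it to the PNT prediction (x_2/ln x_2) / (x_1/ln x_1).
π(5469)/π(275) = 721/58 ≈ 12.4310;  PNT prediction ≈ 12.9783.

π(275) = 58 and π(5469) = 721, so π(5469)/π(275) ≈ 12.4310. The PNT-predicted ratio is (5469/ln(5469)) / (275/ln(275)) ≈ 12.9783. The two agree to within a few percent, as expected.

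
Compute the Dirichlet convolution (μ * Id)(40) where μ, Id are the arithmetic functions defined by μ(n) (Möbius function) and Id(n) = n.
(μ * Id)(40) = 16

Divisors of 40: [1, 2, 4, 5, 8, 10, 20, 40]. For each d | 40:
  d = 1: μ(1) · Id(40/1) = 1 · 40 = 40
  d = 2: μ(2) · Id(40/2) = -1 · 20 = -20
  d = 4: μ(4) · Id(40/4) = 0 · 10 = 0
  d = 5: μ(5) · Id(40/5) = -1 · 8 = -8
  d = 8: μ(8) · Id(40/8) = 0 · 5 = 0
  d = 10: μ(10) · Id(40/10) = 1 · 4 = 4
  d = 20: μ(20) · Id(40/20) = 0 · 2 = 0
  d = 40: μ(40) · Id(40/40) = 0 · 1 = 0
Summing: (μ * Id)(40) = 40 + -20 + 0 + -8 + 0 + 4 + 0 + 0 = 16.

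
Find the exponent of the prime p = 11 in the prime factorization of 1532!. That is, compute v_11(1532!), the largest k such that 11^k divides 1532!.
v_11(1532!) = 152

Legendre's formula: v_p(n!) = Σ_{k ≥ 1} ⌊n / p^k⌋. For p = 11, n = 1532, the terms are:
  ⌊1532/11^1⌋ = ⌊1532/11⌋ = 139
  ⌊1532/11^2⌋ = ⌊1532/121⌋ = 12
  ⌊1532/11^3⌋ = ⌊1532/1331⌋ = 1
(the next term ⌊1532/11^4⌋ = 0, terminating the sum). Summing: v_11(1532!) = 139 + 12 + 1 = 152.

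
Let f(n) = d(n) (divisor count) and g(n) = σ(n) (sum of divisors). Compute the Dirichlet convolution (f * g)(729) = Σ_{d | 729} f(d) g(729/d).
(d * σ)(729) = 2440

Divisors of 729: [1, 3, 9, 27, 81, 243, 729]. For each d | 729:
  d = 1: d(1) · σ(729/1) = 1 · 1093 = 1093
  d = 3: d(3) · σ(729/3) = 2 · 364 = 728
  d = 9: d(9) · σ(729/9) = 3 · 121 = 363
  d = 27: d(27) · σ(729/27) = 4 · 40 = 160
  d = 81: d(81) · σ(729/81) = 5 · 13 = 65
  d = 243: d(243) · σ(729/243) = 6 · 4 = 24
  d = 729: d(729) · σ(729/729) = 7 · 1 = 7
Summing: (d * σ)(729) = 1093 + 728 + 363 + 160 + 65 + 24 + 7 = 2440.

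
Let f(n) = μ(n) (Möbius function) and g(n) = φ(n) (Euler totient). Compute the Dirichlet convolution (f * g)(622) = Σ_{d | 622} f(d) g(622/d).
(μ * φ)(622) = 0

Divisors of 622: [1, 2, 311, 622]. For each d | 622:
  d = 1: μ(1) · φ(622/1) = 1 · 310 = 310
  d = 2: μ(2) · φ(622/2) = -1 · 310 = -310
  d = 311: μ(311) · φ(622/311) = -1 · 1 = -1
  d = 622: μ(622) · φ(622/622) = 1 · 1 = 1
Summing: (μ * φ)(622) = 310 + -310 + -1 + 1 = 0.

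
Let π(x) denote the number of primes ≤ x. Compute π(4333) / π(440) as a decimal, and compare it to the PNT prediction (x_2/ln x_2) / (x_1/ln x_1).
π(4333)/π(440) = 591/85 ≈ 6.9529;  PNT prediction ≈ 7.1580.

π(440) = 85 and π(4333) = 591, so π(4333)/π(440) ≈ 6.9529. The PNT-predicted ratio is (4333/ln(4333)) / (440/ln(440)) ≈ 7.1580. The two agree to within a few percent, as expected.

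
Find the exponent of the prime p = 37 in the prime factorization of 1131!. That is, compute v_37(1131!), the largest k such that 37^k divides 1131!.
v_37(1131!) = 30

Legendre's formula: v_p(n!) = Σ_{k ≥ 1} ⌊n / p^k⌋. For p = 37, n = 1131, the terms are:
  ⌊1131/37^1⌋ = ⌊1131/37⌋ = 30
(the next term ⌊1131/37^2⌋ = 0, terminating the sum). Summing: v_37(1131!) = 30 = 30.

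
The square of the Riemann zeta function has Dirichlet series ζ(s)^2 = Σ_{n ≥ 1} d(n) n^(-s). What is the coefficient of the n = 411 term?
d(411) = 4

ζ(s)^2 = (Σ 1/m^s)(Σ 1/k^s). The coefficient of 1/n^s in the product is the number of ordered pairs (m, k) with mk = n, which equals d(n). For n = 411, divisors are [1, 3, 137, 411], so d(411) = 4.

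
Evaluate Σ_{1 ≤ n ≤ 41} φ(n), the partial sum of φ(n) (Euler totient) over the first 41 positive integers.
Σ_{n ≤ 41} φ(n) = 530

Compute φ(n) for each 1 ≤ n ≤ 41: φ(1) = 1, φ(2) = 1, φ(3) = 2, φ(4) = 2, φ(5) = 4, φ(6) = 2, φ(7) = 6, φ(8) = 4, φ(9) = 6, φ(10) = 4, φ(11) = 10, φ(12) = 4, φ(13) = 12, φ(14) = 6, φ(15) = 8, φ(16) = 8, φ(17) = 16, φ(18) = 6, φ(19) = 18, φ(20) = 8, φ(21) = 12, φ(22) = 10, φ(23) = 22, φ(24) = 8, φ(25) = 20, φ(26) = 12, φ(27) = 18, φ(28) = 12, φ(29) = 28, φ(30) = 8, φ(31) = 30, φ(32) = 16, φ(33) = 20, φ(34) = 16, φ(35) = 24, φ(36) = 12, φ(37) = 36, φ(38) = 18, φ(39) = 24, φ(40) = 16, φ(41) = 40. Summing all 41 values: 530. (Average order: Σ_{n ≤ x} φ(n) ~ (3/π²) x². For x = 41, (3/π²)·41² ≈ 510.96.)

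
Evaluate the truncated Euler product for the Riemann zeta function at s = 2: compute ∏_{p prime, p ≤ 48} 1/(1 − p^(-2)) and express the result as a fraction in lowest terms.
∏ = 162139622078364740433577733/98952027459385036898304000

The primes p ≤ 48 are [2, 3, 5, 7, 11, 13, 17, 19, 23, 29, 31, 37, 41, 43, 47]. For each prime, (1 − 1/p^2)^(-1) = p^2 / (p^2 − 1). The product is (1 − 1/2^2)^(-1), (1 − 1/3^2)^(-1), (1 − 1/5^2)^(-1), (1 − 1/7^2)^(-1), (1 − 1/11^2)^(-1), (1 − 1/13^2)^(-1), (1 − 1/17^2)^(-1), (1 − 1/19^2)^(-1), (1 − 1/23^2)^(-1), (1 − 1/29^2)^(-1), (1 − 1/31^2)^(-1), (1 − 1/37^2)^(-1), (1 − 1/41^2)^(-1), (1 − 1/43^2)^(-1), (1 − 1/47^2)^(-1) = ∏ p^2 / (p^2 − 1) = 162139622078364740433577733/98952027459385036898304000.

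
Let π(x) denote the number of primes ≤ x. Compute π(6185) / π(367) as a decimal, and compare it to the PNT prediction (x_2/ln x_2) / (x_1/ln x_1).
π(6185)/π(367) = 804/73 ≈ 11.0137;  PNT prediction ≈ 11.4002.

π(367) = 73 and π(6185) = 804, so π(6185)/π(367) ≈ 11.0137. The PNT-predicted ratio is (6185/ln(6185)) / (367/ln(367)) ≈ 11.4002. The two agree to within a few percent, as expected.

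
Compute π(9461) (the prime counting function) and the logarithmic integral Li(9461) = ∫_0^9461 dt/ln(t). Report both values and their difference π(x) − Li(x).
π(9461) = 1171;  Li(9461) ≈ 1187.44;  π(x) − Li(x) ≈ -16.44.

Direct count of primes ≤ 9461 gives π(9461) = 1171. Numerical evaluation of the logarithmic integral gives Li(9461) ≈ 1187.44. The difference π(x) − Li(x) ≈ -16.44 is typically negative for small/moderate x (Li(x) overestimates), though Littlewood's theorem shows this sign changes infinitely often.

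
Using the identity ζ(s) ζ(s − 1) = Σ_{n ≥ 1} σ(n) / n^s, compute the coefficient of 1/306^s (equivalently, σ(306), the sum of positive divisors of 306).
σ(306) = 702

In the product (Σ m^0/m^s)(Σ k / k^s) = Σ (Σ_{d | n} d) / n^s, the coefficient of 1/n^s is σ(n) = Σ_{d | n} d. For n = 306, divisors are [1, 2, 3, 6, 9, 17, 18, 34, 51, 102, 153, 306]; summing: σ(306) = 702.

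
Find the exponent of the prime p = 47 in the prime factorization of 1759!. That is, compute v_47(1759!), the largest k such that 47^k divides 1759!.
v_47(1759!) = 37

Legendre's formula: v_p(n!) = Σ_{k ≥ 1} ⌊n / p^k⌋. For p = 47, n = 1759, the terms are:
  ⌊1759/47^1⌋ = ⌊1759/47⌋ = 37
(the next term ⌊1759/47^2⌋ = 0, terminating the sum). Summing: v_47(1759!) = 37 = 37.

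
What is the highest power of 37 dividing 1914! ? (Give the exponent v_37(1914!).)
v_37(1914!) = 52

Legendre's formula: v_p(n!) = Σ_{k ≥ 1} ⌊n / p^k⌋. For p = 37, n = 1914, the terms are:
  ⌊1914/37^1⌋ = ⌊1914/37⌋ = 51
  ⌊1914/37^2⌋ = ⌊1914/1369⌋ = 1
(the next term ⌊1914/37^3⌋ = 0, terminating the sum). Summing: v_37(1914!) = 51 + 1 = 52.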